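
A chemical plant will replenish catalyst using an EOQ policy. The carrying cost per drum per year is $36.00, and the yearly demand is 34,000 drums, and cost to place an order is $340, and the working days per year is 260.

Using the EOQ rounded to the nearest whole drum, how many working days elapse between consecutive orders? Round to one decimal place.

6.1 days

EOQ = √(2DS/H) = √(2 × 34,000 × 340 / 36)
    = √(642,222.22) ≈ 801.39 → Q = 801 drums
T = Q/D × 260 days = 801/34,000 × 260 = 6.125 days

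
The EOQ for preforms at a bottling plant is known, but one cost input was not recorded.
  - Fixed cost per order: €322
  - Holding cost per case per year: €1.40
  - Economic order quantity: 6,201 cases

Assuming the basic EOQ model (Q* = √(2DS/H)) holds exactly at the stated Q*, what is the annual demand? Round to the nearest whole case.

83,592 cases per year

From Q* = √(2DS/H) ⇒ Q*² = 2DS/H.
D = Q²H / (2S) = 6,201² × 1.4 / (2 × 322) = 83,592.18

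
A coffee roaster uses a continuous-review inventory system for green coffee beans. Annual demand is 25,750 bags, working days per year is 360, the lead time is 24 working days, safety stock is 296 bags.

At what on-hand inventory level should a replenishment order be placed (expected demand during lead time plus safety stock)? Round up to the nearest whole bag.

2,013 bags

Daily demand d = 25,750 / 360 = 71.528 bags/day
Demand during lead time = 71.528 × 24 = 1,716.67
Reorder point = 1,716.67 + 296 = 2,012.67 → round up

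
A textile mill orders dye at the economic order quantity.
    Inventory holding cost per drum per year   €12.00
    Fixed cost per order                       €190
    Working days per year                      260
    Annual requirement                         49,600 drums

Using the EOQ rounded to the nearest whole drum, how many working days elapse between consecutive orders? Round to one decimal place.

6.6 days

Optimal lot size Q* = (2 × 49,600 × €190 / €12)^½ ≈ 1,253.26 → Q = 1,253 drums
T = Q/D × 260 days = 1,253/49,600 × 260 = 6.568 days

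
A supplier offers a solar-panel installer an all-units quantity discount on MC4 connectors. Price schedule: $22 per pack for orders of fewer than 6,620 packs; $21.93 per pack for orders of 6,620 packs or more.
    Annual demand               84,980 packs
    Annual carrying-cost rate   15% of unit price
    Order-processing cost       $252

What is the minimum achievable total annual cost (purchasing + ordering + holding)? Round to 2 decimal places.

$1,877,734.53

H₁ = 15%×$22 = $3.3000;  H₂ = 15%×$21.93 = $3.2895
EOQ₁ = √(2×84,980×252/3.3000) = 3,602.61  (< 6,620, feasible at tier 1)
EOQ₂ = √(2×84,980×252/3.2895) = 3,608.35  (< 6,620 → use Q = 6,620 at tier-2 price)
TC(tier 1 (EOQ₁), Q≈3,602.6) = $1,881,448.60
TC(tier 2, Q≈6,620.0) = $1,877,734.53
Minimum at tier 2: $1,877,734.53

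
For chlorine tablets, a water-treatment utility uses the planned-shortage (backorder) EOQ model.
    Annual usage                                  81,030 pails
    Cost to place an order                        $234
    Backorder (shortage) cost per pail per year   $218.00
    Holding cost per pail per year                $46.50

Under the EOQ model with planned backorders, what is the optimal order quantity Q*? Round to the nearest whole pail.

Basic EOQ = √(2·81,030·234/46.5) = 903.066
Backorder adjustment √((H+b)/b) = √((46.5+218)/218) = 1.1015
Q* = 903.066 × 1.1015 ≈ 994.73

995 pails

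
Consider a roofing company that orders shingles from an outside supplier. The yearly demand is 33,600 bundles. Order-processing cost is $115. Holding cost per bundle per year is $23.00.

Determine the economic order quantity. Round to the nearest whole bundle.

580 bundles

EOQ = √(2DS/H) = √(2 × 33,600 × 115 / 23)
    = √(336,000.00) ≈ 579.66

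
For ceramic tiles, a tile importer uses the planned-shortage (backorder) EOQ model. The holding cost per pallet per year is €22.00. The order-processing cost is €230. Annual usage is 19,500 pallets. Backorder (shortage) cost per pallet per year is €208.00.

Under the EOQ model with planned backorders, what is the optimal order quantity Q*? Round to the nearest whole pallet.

Basic EOQ = √(2·19,500·230/22) = 638.535
Backorder adjustment √((H+b)/b) = √((22+208)/208) = 1.0516
Q* = 638.535 × 1.0516 ≈ 671.46

671 pallets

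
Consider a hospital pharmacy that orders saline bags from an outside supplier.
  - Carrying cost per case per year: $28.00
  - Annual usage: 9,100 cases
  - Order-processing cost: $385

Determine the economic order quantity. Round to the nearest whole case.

Optimal lot size Q* = (2 × 9,100 × $385 / $28)^½ ≈ 500.25

500 cases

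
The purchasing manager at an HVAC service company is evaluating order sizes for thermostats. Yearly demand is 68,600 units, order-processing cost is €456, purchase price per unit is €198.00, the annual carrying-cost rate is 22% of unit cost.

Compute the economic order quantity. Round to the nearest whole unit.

1,198 units

Carrying cost H = €198 × 22% = €43.5600/unit/yr
2DS/H = 2·68,600·456/43.56 = 1,436,253.44
EOQ = √1,436,253.44 ≈ 1,198.44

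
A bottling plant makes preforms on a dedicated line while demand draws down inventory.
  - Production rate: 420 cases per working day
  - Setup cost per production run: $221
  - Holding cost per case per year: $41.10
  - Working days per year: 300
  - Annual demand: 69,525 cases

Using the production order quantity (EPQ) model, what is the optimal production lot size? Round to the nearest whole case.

d = 69,525/300 = 231.7500 cases/day;  effective holding cost H(1 − d/p) = 41.1·(1 − 231.7500/420) = 18.42161
Q* = √(2DS / H_eff) = √(2·69,525·221 / 18.42161) ≈ 1,291.57

1,292 cases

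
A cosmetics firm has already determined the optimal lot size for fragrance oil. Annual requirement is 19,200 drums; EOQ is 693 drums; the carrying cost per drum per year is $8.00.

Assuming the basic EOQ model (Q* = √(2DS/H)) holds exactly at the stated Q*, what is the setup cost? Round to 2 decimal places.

EOQ relation: Q² = 2DS/H, so rearrange for the unknown.
S = Q²H / (2D) = 693² × 8 / (2 × 19,200) = 100.0519

$100.05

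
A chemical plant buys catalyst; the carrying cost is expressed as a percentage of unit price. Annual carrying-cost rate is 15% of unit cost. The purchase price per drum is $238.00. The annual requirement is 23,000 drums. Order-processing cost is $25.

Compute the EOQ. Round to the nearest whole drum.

Holding cost per drum per year: H = 15% × $238 = $35.7000
2DS/H = 2·23,000·25/35.7 = 32,212.89
EOQ = √32,212.89 ≈ 179.48

179 drums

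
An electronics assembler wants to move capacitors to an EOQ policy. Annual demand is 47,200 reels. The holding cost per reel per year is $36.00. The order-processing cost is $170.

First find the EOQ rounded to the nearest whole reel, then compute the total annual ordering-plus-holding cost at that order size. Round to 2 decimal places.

$24,035.98

2DS/H = 2·47,200·170/36 = 445,777.78
EOQ = √445,777.78 ≈ 667.67 → Q = 668 reels
Orders/yr = 47,200/668 = 70.659; ordering cost = 70.659 × $170 = $12,011.98
Average inventory = 668/2 = 334; holding cost = 334 × $36 = $12,024.00
Total = $12,011.98 + $12,024.00 = $24,035.98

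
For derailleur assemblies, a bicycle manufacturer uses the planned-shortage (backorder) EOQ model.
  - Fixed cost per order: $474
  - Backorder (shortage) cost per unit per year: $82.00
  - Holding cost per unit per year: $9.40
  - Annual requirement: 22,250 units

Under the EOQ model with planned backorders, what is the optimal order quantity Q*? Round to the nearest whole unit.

1,582 units

Q* = √(2DS/H) · √((H + b)/b)
   = √(2 × 22,250 × 474 / 9.4) · √((9.4 + 82) / 82)
   = 1,497.977 × 1.0558 ≈ 1,581.51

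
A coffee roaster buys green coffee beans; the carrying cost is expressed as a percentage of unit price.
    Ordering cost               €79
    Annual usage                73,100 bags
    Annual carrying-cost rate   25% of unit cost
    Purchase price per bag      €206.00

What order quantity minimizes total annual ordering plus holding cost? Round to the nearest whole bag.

Holding cost per bag per year: H = 25% × €206 = €51.5000
2DS/H = 2·73,100·79/51.5 = 224,267.96
EOQ = √224,267.96 ≈ 473.57

474 bags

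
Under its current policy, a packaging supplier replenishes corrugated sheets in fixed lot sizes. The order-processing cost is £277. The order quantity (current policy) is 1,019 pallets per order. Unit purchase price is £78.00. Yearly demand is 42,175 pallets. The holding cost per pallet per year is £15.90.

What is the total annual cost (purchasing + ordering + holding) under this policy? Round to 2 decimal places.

£3,309,215.70

Ordering: D/Q × S = 42,175/1,019 × £277 = £11,464.65
Holding:  Q/2 × H = 1,019/2 × £15.9 = £8,101.05
Purchase cost = D·C = 42,175 × 78 = £3,289,650.00
Total = £11,464.65 + £8,101.05 + £3,289,650.00 = £3,309,215.70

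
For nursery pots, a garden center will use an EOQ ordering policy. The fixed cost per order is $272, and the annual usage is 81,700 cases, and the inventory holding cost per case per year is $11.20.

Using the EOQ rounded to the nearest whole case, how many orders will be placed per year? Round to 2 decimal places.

41.01 orders per year

EOQ = √(2DS/H) = √(2 × 81,700 × 272 / 11.2)
    = √(3,968,285.71) ≈ 1,992.06 → Q = 1,992
N = D/Q = 81,700/1,992 ≈ 41.014 orders/yr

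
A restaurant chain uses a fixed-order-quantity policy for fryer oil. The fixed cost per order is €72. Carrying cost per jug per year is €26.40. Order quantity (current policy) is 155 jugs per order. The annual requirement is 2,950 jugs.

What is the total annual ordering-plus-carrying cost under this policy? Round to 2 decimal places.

Ordering: D/Q × S = 2,950/155 × €72 = €1,370.32
Holding:  Q/2 × H = 155/2 × €26.4 = €2,046.00
Total = €1,370.32 + €2,046.00 = €3,416.32

€3,416.32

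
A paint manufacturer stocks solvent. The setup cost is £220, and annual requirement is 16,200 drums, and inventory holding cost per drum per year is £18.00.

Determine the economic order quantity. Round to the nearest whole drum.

629 drums

EOQ = √(2DS/H) = √(2 × 16,200 × 220 / 18)
    = √(396,000.00) ≈ 629.29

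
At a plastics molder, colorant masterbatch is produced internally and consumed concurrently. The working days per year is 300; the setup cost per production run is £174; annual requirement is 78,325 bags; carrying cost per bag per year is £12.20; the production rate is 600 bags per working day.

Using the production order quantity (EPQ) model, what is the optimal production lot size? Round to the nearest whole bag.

1,989 bags

Daily demand d = 78,325/300 = 261.083; p = 600; 1 − d/p = 0.56486
EPQ = √(2DS / (H(1 − d/p)))
    = √(2 × 78,325 × 174 / (12.2 × 0.56486)) ≈ 1,988.79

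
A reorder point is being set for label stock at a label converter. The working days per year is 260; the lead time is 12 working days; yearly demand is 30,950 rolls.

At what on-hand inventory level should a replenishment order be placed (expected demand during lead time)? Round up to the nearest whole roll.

1,429 rolls

Daily demand d = 30,950 / 260 = 119.038 rolls/day
Demand during lead time = 119.038 × 12 = 1,428.46
Reorder point = 1,428.46 → round up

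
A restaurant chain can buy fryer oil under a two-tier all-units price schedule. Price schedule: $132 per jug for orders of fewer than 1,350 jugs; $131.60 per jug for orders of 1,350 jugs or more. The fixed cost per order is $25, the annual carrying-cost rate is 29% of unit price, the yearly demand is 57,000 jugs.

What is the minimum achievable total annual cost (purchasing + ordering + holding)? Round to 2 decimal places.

H₁ = 29%×$132 = $38.2800;  H₂ = 29%×$131.60 = $38.1640
EOQ₁ = √(2×57,000×25/38.2800) = 272.86  (< 1,350, feasible at tier 1)
EOQ₂ = √(2×57,000×25/38.1640) = 273.27  (< 1,350 → use Q = 1,350 at tier-2 price)
TC(tier 1 (EOQ₁), Q≈272.9) = $7,534,445.00
TC(tier 2, Q≈1,350.0) = $7,528,016.26
Minimum at tier 2: $7,528,016.26

$7,528,016.26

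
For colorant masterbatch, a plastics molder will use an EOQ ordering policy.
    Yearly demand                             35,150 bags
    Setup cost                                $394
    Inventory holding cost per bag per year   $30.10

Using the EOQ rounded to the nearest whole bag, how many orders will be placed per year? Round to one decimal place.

Optimal lot size Q* = (2 × 35,150 × $394 / $30.1)^½ ≈ 959.27 → Q = 959
N = D/Q = 35,150/959 ≈ 36.653 orders/yr

36.7 orders per year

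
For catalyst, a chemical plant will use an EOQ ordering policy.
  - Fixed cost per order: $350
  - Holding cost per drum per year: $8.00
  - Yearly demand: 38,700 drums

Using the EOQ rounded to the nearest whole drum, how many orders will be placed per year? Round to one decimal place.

Optimal lot size Q* = (2 × 38,700 × $350 / $8)^½ ≈ 1,840.18 → Q = 1,840
Orders per year = D/Q = 38,700 / 1,840 = 21.033

21.0 orders per year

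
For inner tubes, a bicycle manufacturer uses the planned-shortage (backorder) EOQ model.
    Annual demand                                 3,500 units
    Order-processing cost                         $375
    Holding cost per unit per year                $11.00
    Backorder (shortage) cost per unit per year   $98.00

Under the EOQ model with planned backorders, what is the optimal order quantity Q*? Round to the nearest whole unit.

Basic EOQ = √(2·3,500·375/11) = 488.504
Backorder adjustment √((H+b)/b) = √((11+98)/98) = 1.0546
Q* = 488.504 × 1.0546 ≈ 515.19

515 units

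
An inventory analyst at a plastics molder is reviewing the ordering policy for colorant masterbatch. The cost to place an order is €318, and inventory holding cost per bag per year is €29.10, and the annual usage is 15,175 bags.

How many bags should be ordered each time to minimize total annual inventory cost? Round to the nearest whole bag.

576 bags

Optimal lot size Q* = (2 × 15,175 × €318 / €29.1)^½ ≈ 575.90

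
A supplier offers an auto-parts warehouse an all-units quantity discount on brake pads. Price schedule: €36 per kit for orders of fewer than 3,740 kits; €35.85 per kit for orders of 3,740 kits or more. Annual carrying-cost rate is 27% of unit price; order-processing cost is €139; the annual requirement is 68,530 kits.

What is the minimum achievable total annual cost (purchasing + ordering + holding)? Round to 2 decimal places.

H₁ = 27%×€36 = €9.7200;  H₂ = 27%×€35.85 = €9.6795
EOQ₁ = √(2×68,530×139/9.7200) = 1,400.01  (< 3,740, feasible at tier 1)
EOQ₂ = √(2×68,530×139/9.6795) = 1,402.93  (< 3,740 → use Q = 3,740 at tier-2 price)
TC(tier 1 (EOQ₁), Q≈1,400.0) = €2,480,688.05
TC(tier 2, Q≈3,740.0) = €2,477,448.14
Minimum at tier 2: €2,477,448.14

€2,477,448.14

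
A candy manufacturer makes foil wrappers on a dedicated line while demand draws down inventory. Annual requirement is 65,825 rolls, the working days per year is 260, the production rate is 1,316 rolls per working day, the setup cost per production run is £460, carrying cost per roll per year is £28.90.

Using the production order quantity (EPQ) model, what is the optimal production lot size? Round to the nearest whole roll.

1,611 rolls

Daily demand d = 65,825/260 = 253.173; p = 1316; 1 − d/p = 0.80762
EPQ = √(2DS / (H(1 − d/p)))
    = √(2 × 65,825 × 460 / (28.9 × 0.80762)) ≈ 1,610.78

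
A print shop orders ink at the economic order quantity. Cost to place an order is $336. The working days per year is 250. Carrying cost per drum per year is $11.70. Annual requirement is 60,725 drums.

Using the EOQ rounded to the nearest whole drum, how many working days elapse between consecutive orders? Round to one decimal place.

7.7 days

2DS/H = 2·60,725·336/11.7 = 3,487,794.87
EOQ = √3,487,794.87 ≈ 1,867.56 → Q = 1,868 drums
Cycle time = (working days × Q)/D = (250 × 1,868) / 60,725 = 7.690 days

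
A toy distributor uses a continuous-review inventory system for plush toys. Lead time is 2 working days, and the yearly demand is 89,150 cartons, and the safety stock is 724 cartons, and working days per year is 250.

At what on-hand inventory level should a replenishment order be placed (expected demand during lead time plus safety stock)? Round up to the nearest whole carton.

Daily demand d = 89,150 / 250 = 356.600 cartons/day
Demand during lead time = 356.600 × 2 = 713.20
Reorder point = 713.20 + 724 = 1,437.20 → round up

1,438 cartons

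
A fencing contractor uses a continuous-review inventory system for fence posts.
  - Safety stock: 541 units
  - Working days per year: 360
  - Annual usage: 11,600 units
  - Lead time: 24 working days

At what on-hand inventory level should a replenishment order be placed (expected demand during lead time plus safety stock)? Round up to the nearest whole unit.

Daily demand d = 11,600 / 360 = 32.222 units/day
Demand during lead time = 32.222 × 24 = 773.33
Reorder point = 773.33 + 541 = 1,314.33 → round up

1,315 units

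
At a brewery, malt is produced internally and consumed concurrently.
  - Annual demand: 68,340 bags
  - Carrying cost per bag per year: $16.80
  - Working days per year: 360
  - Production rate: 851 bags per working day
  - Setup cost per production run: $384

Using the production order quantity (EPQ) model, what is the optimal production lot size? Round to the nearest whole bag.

d = 68,340/360 = 189.8333 bags/day;  effective holding cost H(1 − d/p) = 16.8·(1 − 189.8333/851) = 13.05241
Q* = √(2DS / H_eff) = √(2·68,340·384 / 13.05241) ≈ 2,005.27

2,005 bags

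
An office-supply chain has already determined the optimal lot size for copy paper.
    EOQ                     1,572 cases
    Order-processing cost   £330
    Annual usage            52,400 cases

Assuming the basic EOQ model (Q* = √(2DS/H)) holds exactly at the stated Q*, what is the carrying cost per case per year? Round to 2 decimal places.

From Q* = √(2DS/H) ⇒ Q*² = 2DS/H.
H = 2DS / Q² = 2 × 52,400 × 330 / 1,572² = 13.9949

£13.99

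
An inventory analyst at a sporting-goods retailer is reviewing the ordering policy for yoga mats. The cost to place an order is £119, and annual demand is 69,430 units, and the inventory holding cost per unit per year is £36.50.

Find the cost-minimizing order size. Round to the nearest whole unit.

Optimal lot size Q* = (2 × 69,430 × £119 / £36.5)^½ ≈ 672.85

673 units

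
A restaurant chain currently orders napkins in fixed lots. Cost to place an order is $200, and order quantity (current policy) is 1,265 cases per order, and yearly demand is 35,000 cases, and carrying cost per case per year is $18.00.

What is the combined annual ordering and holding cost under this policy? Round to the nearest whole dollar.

$16,919

Orders/yr = 35,000/1,265 = 27.668; ordering cost = 27.668 × $200 = $5,533.60
Average inventory = 1,265/2 = 632.5; holding cost = 632.5 × $18 = $11,385.00
Total = $5,533.60 + $11,385.00 = $16,918.60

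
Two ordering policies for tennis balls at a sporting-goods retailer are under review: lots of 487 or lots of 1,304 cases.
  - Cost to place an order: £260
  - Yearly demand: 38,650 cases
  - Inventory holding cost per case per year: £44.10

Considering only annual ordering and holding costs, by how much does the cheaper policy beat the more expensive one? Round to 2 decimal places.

Annual cost at Q: ordering D·S/Q plus holding Q·H/2.
TC(487) = (38,650/487)×260 + (487/2)×44.1 = £31,372.85
TC(1,304) = (38,650/1,304)×260 + (1,304/2)×44.1 = £36,459.49
Lots of 487 are cheaper by £5,086.64.

£5,086.64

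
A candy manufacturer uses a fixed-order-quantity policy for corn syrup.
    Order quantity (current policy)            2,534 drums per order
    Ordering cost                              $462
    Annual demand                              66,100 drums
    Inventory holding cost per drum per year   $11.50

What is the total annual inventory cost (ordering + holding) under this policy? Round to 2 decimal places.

$26,621.88

Ordering: D/Q × S = 66,100/2,534 × $462 = $12,051.38
Holding:  Q/2 × H = 2,534/2 × $11.5 = $14,570.50
Total = $12,051.38 + $14,570.50 = $26,621.88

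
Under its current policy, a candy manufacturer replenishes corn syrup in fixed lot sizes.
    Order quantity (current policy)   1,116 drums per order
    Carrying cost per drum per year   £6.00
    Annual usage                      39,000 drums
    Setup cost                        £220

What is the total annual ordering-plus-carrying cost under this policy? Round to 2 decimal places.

£11,036.17

Ordering: D/Q × S = 39,000/1,116 × £220 = £7,688.17
Holding:  Q/2 × H = 1,116/2 × £6 = £3,348.00
Total = £7,688.17 + £3,348.00 = £11,036.17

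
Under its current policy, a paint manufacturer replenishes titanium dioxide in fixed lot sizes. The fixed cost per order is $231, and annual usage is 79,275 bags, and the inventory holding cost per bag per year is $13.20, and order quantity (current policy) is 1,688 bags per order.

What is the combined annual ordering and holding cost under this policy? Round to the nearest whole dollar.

Ordering: D/Q × S = 79,275/1,688 × $231 = $10,848.65
Holding:  Q/2 × H = 1,688/2 × $13.2 = $11,140.80
Total = $10,848.65 + $11,140.80 = $21,989.45

$21,989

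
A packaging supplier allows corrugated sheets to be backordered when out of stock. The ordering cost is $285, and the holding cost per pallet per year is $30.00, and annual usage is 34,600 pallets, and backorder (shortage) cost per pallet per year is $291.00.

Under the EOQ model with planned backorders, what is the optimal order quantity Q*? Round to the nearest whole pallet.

852 pallets

Q* = √(2DS/H) · √((H + b)/b)
   = √(2 × 34,600 × 285 / 30) · √((30 + 291) / 291)
   = 810.802 × 1.0503 ≈ 851.57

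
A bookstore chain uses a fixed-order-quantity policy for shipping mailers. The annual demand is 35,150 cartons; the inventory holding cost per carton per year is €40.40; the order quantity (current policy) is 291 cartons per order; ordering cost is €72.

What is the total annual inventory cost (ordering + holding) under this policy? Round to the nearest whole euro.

€14,575

Ordering: D/Q × S = 35,150/291 × €72 = €8,696.91
Holding:  Q/2 × H = 291/2 × €40.4 = €5,878.20
Total = €8,696.91 + €5,878.20 = €14,575.11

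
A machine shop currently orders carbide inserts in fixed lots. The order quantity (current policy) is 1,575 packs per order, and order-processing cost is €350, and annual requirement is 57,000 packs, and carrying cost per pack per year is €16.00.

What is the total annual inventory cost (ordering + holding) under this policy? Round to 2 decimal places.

€25,266.67

Orders/yr = 57,000/1,575 = 36.190; ordering cost = 36.190 × €350 = €12,666.67
Average inventory = 1,575/2 = 787.5; holding cost = 787.5 × €16 = €12,600.00
Total = €12,666.67 + €12,600.00 = €25,266.67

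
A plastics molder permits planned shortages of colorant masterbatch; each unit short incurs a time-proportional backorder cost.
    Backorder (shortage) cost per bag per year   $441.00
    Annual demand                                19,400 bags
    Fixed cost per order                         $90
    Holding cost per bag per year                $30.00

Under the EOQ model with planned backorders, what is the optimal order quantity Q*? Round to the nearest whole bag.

Q* = √(2DS/H) · √((H + b)/b)
   = √(2 × 19,400 × 90 / 30) · √((30 + 441) / 441)
   = 341.174 × 1.0335 ≈ 352.59

353 bags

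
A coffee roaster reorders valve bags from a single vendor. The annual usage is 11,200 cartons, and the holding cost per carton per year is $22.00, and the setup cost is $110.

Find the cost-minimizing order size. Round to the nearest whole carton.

Q* = √(2·D·S / H) = √(2·11,200·110 / 22) = √112,000.0 ≈ 334.66

335 cartons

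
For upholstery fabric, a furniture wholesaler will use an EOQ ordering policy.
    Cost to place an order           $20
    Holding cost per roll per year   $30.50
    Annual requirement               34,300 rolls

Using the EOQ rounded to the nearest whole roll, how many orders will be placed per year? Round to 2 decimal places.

161.79 orders per year

Q* = √(2·D·S / H) = √(2·34,300·20 / 30.5) = √44,983.6 ≈ 212.09 → Q = 212
Orders per year = D/Q = 34,300 / 212 = 161.792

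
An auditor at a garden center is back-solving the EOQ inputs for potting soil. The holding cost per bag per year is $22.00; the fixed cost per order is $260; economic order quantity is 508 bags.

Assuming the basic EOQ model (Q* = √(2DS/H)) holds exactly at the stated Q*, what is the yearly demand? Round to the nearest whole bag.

From Q* = √(2DS/H) ⇒ Q*² = 2DS/H.
D = Q²H / (2S) = 508² × 22 / (2 × 260) = 10,918.09

10,918 bags per year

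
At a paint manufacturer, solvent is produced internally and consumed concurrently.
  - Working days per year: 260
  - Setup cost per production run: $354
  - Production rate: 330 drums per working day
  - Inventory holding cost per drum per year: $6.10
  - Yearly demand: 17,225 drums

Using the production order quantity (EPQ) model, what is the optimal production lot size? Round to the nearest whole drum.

Daily demand d = 17,225/260 = 66.250; p = 330; 1 − d/p = 0.79924
EPQ = √(2DS / (H(1 − d/p)))
    = √(2 × 17,225 × 354 / (6.1 × 0.79924)) ≈ 1,581.58

1,582 drums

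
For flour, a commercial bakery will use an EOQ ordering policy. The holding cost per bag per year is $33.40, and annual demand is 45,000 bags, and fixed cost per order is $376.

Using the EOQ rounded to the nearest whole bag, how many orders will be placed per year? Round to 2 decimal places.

44.69 orders per year

EOQ = √(2DS/H) = √(2 × 45,000 × 376 / 33.4)
    = √(1,013,173.65) ≈ 1,006.57 → Q = 1,007
Orders per year = D/Q = 45,000 / 1,007 = 44.687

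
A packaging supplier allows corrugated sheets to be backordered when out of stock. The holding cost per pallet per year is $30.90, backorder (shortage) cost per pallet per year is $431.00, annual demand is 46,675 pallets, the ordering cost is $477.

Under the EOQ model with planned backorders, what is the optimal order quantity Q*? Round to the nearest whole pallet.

Q* = √(2DS/H) · √((H + b)/b)
   = √(2 × 46,675 × 477 / 30.9) · √((30.9 + 431) / 431)
   = 1,200.431 × 1.0352 ≈ 1,242.72

1,243 pallets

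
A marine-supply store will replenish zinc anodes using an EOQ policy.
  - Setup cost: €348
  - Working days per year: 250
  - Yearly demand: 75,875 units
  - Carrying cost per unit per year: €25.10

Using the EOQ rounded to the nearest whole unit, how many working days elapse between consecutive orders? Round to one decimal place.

4.8 days

Q* = √(2·D·S / H) = √(2·75,875·348 / 25.1) = √2,103,944.2 ≈ 1,450.50 → Q = 1,450 units
Days between orders = 250 / (D/Q) = 250 / 52.328 ≈ 4.778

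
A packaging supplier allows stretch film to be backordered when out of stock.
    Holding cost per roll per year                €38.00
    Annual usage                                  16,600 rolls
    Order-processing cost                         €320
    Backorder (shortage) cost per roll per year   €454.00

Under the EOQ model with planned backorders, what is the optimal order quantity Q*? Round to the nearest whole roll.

550 rolls

Q* = √(2DS/H) · √((H + b)/b)
   = √(2 × 16,600 × 320 / 38) · √((38 + 454) / 454)
   = 528.752 × 1.0410 ≈ 550.44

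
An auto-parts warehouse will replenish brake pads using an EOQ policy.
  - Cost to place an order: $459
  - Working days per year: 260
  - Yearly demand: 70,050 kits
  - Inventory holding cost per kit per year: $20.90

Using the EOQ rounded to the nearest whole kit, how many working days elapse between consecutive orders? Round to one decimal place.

2DS/H = 2·70,050·459/20.9 = 3,076,837.32
EOQ = √3,076,837.32 ≈ 1,754.09 → Q = 1,754 kits
Cycle time = (working days × Q)/D = (260 × 1,754) / 70,050 = 6.510 days

6.5 days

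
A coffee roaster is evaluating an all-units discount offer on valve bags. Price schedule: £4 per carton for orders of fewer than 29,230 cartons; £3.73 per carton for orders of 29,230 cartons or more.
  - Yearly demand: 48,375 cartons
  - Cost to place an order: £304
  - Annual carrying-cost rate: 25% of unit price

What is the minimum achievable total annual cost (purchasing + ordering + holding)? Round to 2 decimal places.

£194,570.35

H₁ = 25%×£4 = £1.0000;  H₂ = 25%×£3.73 = £0.9325
EOQ₁ = √(2×48,375×304/1.0000) = 5,423.28  (< 29,230, feasible at tier 1)
EOQ₂ = √(2×48,375×304/0.9325) = 5,616.14  (< 29,230 → use Q = 29,230 at tier-2 price)
TC(tier 1 (EOQ₁), Q≈5,423.3) = £198,923.28
TC(tier 2, Q≈29,230.0) = £194,570.35
Minimum at tier 2: £194,570.35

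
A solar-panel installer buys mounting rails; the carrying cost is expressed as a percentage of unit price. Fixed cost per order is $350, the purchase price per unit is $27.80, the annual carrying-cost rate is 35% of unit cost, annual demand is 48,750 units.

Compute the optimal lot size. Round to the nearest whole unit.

Carrying cost H = $27.8 × 35% = $9.7300/unit/yr
2DS/H = 2·48,750·350/9.73 = 3,507,194.24
EOQ = √3,507,194.24 ≈ 1,872.75

1,873 units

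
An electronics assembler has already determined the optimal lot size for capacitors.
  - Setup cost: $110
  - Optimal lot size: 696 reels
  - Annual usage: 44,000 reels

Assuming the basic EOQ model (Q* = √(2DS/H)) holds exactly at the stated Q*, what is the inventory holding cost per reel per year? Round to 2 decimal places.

$19.98

From Q* = √(2DS/H) ⇒ Q*² = 2DS/H.
H = 2DS / Q² = 2 × 44,000 × 110 / 696² = 19.9828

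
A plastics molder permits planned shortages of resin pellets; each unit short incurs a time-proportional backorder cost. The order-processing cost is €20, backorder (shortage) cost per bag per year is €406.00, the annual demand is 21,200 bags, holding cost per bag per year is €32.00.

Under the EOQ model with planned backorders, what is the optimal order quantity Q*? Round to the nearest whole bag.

Basic EOQ = √(2·21,200·20/32) = 162.788
Backorder adjustment √((H+b)/b) = √((32+406)/406) = 1.0387
Q* = 162.788 × 1.0387 ≈ 169.08

169 bags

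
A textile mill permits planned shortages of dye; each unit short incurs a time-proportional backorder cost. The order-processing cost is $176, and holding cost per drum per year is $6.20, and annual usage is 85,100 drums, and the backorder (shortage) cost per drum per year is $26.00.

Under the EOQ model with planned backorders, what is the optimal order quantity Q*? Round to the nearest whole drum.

2,446 drums

Q* = √(2DS/H) · √((H + b)/b)
   = √(2 × 85,100 × 176 / 6.2) · √((6.2 + 26) / 26)
   = 2,198.064 × 1.1129 ≈ 2,446.14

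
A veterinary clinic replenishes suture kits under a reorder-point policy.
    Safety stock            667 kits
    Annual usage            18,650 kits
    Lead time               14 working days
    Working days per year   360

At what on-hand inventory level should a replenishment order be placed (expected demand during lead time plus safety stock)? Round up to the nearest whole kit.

Daily demand d = 18,650 / 360 = 51.806 kits/day
Demand during lead time = 51.806 × 14 = 725.28
Reorder point = 725.28 + 667 = 1,392.28 → round up

1,393 kits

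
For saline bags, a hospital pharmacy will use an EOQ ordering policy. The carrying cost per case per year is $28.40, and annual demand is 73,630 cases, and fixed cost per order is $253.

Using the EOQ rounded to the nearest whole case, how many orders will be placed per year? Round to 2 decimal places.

2DS/H = 2·73,630·253/28.4 = 1,311,858.45
EOQ = √1,311,858.45 ≈ 1,145.36 → Q = 1,145
Orders per year = D/Q = 73,630 / 1,145 = 64.306

64.31 orders per year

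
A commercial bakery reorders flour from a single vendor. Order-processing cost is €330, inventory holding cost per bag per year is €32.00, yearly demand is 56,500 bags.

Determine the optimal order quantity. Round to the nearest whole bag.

Optimal lot size Q* = (2 × 56,500 × €330 / €32)^½ ≈ 1,079.50

1,079 bags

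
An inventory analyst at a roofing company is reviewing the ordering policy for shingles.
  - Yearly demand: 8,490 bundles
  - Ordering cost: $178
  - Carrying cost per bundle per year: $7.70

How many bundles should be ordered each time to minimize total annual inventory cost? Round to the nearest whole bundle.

627 bundles

Optimal lot size Q* = (2 × 8,490 × $178 / $7.7)^½ ≈ 626.52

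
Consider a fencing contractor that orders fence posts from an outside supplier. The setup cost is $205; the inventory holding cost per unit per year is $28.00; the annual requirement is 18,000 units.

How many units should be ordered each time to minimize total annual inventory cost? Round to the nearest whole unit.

513 units

Q* = √(2·D·S / H) = √(2·18,000·205 / 28) = √263,571.4 ≈ 513.39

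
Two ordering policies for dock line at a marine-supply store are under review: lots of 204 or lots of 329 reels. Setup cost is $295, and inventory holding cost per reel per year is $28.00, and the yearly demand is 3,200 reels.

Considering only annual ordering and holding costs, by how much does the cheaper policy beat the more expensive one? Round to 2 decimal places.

$8.15

Annual cost at Q: ordering D·S/Q plus holding Q·H/2.
TC(204) = (3,200/204)×295 + (204/2)×28 = $7,483.45
TC(329) = (3,200/329)×295 + (329/2)×28 = $7,475.30
Lots of 329 are cheaper by $8.15.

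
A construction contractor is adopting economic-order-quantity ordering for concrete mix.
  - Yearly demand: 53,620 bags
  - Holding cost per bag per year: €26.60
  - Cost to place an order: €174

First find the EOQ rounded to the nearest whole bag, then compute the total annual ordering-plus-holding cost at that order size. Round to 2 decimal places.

€22,278.91

2DS/H = 2·53,620·174/26.6 = 701,494.74
EOQ = √701,494.74 ≈ 837.55 → Q = 838 bags
Annual ordering cost = (D/Q)·S = (53,620/838) × 174 = €11,133.51
Annual holding cost  = (Q/2)·H = (838/2) × 26.6 = €11,145.40
Total = €11,133.51 + €11,145.40 = €22,278.91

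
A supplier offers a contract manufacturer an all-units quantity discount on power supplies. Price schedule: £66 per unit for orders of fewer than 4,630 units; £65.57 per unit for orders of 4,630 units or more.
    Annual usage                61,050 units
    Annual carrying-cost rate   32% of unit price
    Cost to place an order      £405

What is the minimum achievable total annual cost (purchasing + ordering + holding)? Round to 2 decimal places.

£4,056,962.98

H₁ = 32%×£66 = £21.1200;  H₂ = 32%×£65.57 = £20.9824
EOQ₁ = √(2×61,050×405/21.1200) = 1,530.17  (< 4,630, feasible at tier 1)
EOQ₂ = √(2×61,050×405/20.9824) = 1,535.17  (< 4,630 → use Q = 4,630 at tier-2 price)
TC(tier 1 (EOQ₁), Q≈1,530.2) = £4,061,617.09
TC(tier 2, Q≈4,630.0) = £4,056,962.98
Minimum at tier 2: £4,056,962.98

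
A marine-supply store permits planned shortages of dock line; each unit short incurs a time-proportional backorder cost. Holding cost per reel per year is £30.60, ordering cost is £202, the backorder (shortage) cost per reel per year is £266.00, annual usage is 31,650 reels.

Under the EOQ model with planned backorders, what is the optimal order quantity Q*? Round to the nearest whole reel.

Q* = √(2DS/H) · √((H + b)/b)
   = √(2 × 31,650 × 202 / 30.6) · √((30.6 + 266) / 266)
   = 646.423 × 1.0560 ≈ 682.59

683 reels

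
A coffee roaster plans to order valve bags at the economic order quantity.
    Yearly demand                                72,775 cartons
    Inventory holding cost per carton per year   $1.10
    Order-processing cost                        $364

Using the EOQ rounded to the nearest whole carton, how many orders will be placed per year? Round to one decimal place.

10.5 orders per year

EOQ = √(2DS/H) = √(2 × 72,775 × 364 / 1.1)
    = √(48,163,818.18) ≈ 6,940.02 → Q = 6,940
Orders per year = D/Q = 72,775 / 6,940 = 10.486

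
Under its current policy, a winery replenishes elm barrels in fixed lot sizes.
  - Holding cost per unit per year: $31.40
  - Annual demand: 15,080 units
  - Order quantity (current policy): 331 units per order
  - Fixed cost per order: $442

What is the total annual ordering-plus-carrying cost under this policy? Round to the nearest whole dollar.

$25,334

Annual ordering cost = (D/Q)·S = (15,080/331) × 442 = $20,137.04
Annual holding cost  = (Q/2)·H = (331/2) × 31.4 = $5,196.70
Total = $20,137.04 + $5,196.70 = $25,333.74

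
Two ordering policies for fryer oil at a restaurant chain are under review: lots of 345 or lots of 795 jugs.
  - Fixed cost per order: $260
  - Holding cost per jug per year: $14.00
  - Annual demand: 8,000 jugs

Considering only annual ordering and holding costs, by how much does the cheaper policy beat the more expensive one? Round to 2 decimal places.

Annual cost at Q: ordering D·S/Q plus holding Q·H/2.
TC(345) = (8,000/345)×260 + (345/2)×14 = $8,443.99
TC(795) = (8,000/795)×260 + (795/2)×14 = $8,181.35
Cheaper: Q = 795.  Difference = $262.63

$262.63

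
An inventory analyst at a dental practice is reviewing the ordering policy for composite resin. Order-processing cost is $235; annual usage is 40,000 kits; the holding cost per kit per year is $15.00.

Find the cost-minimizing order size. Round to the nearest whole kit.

EOQ = √(2DS/H) = √(2 × 40,000 × 235 / 15)
    = √(1,253,333.33) ≈ 1,119.52

1,120 kits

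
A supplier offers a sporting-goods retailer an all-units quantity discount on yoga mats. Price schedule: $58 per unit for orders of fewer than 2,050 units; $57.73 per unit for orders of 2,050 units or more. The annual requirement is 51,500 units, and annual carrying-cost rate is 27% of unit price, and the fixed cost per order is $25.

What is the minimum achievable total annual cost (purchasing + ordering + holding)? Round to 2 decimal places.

H₁ = 27%×$58 = $15.6600;  H₂ = 27%×$57.73 = $15.5871
EOQ₁ = √(2×51,500×25/15.6600) = 405.50  (< 2,050, feasible at tier 1)
EOQ₂ = √(2×51,500×25/15.5871) = 406.45  (< 2,050 → use Q = 2,050 at tier-2 price)
TC(tier 1 (EOQ₁), Q≈405.5) = $2,993,350.16
TC(tier 2, Q≈2,050.0) = $2,989,699.83
Minimum at tier 2: $2,989,699.83

$2,989,699.83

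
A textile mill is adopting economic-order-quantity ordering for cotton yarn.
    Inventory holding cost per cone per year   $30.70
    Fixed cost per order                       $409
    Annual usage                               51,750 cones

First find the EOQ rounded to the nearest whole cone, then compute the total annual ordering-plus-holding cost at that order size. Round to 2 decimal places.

$36,049.65

Optimal lot size Q* = (2 × 51,750 × $409 / $30.7)^½ ≈ 1,174.26 → Q = 1,174 cones
Annual ordering cost = (D/Q)·S = (51,750/1,174) × 409 = $18,028.75
Annual holding cost  = (Q/2)·H = (1,174/2) × 30.7 = $18,020.90
Total = $18,028.75 + $18,020.90 = $36,049.65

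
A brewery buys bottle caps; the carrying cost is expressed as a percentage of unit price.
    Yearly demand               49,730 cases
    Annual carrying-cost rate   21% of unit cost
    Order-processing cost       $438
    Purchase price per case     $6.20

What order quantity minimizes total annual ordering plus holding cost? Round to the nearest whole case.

Holding cost per case per year: H = 21% × $6.2 = $1.3020
Optimal lot size Q* = (2 × 49,730 × $438 / $1.302)^½ ≈ 5,784.37

5,784 cases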